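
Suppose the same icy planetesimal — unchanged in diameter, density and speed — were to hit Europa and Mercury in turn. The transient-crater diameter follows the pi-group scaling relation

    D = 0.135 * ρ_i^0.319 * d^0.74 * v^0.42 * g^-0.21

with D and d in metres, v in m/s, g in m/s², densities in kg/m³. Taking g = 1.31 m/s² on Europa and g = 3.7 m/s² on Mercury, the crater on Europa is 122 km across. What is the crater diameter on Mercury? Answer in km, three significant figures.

All impactor-dependent factors cancel in the ratio, leaving D_Mercury/D_Europa = (g_Mercury/g_Europa)^-0.21.
(3.7/1.31)^-0.21 = 2.824^-0.21 = 0.8041
D_Mercury = 0.8041 × 122 km = 98.1 km

D ≈ 98.1 km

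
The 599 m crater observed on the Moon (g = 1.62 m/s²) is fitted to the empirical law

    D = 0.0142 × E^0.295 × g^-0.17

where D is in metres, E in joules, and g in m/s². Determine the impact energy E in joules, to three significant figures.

Rearranging: E = [D / (0.0142 · g^-0.17)]^(1/0.295).
g^-0.17 = 1.62^-0.17 = 0.9213
D / (0.0142 × 0.9213) = 599 / (0.01308) = 4.580 × 10^4
E = (4.580 × 10^4)^3.3898 = 6.301 × 10^15 J

E ≈ 6.30 × 10^15 J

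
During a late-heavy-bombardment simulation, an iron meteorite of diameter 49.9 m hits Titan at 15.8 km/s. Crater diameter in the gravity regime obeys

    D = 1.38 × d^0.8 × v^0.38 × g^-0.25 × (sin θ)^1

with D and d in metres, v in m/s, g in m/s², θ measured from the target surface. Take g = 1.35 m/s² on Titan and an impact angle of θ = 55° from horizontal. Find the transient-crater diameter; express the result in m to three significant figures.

In SI units: v = 15800 m/s.
d^0.8 = 49.9^0.8 = 22.83
v^0.38 = 15800^0.38 = 39.40
g^-0.25 = 1.35^-0.25 = 0.9277
(sin 55°)^1 = 0.8192^1 = 0.8192
D = 1.38 × 22.83 × 39.40 × 0.9277 × 0.8192 = 943.4 m

D ≈ 943 m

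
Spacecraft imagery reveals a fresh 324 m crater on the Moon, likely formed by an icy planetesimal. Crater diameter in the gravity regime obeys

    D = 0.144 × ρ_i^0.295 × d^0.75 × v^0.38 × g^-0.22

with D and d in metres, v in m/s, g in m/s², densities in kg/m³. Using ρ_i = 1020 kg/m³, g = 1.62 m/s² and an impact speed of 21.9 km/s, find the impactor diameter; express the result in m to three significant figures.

Rearranging for d: d = [D / (0.144 · 1020^0.295 · 21900^0.38 · 1.62^-0.22)]^(1/0.75).
1020^0.295 = 7.719
21900^0.38 = 44.60
1.62^-0.22 = 0.8993
Denominator = 0.144 × 7.719 × 44.60 × 0.8993 = 44.58
D / 44.58 = 324 / 44.58 = 7.268
d = 7.268^(1/0.75) = 7.268^1.3333 = 14.08 m

d ≈ 14.1 m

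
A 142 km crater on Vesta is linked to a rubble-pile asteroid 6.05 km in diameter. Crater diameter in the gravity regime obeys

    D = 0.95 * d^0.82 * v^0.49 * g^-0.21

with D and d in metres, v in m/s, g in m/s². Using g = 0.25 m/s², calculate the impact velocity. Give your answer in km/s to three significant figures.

Rearranging for v: v = [D / (0.95 · 6050^0.82 · 0.25^-0.21)]^(1/0.49).
D = 142000 m.
6050^0.82 = 1262
0.25^-0.21 = 1.338
Denominator = 0.95 × 1262 × 1.338 = 1604
D / 1604 = 142000 / 1604 = 88.53
v = 88.53^(1/0.49) = 88.53^2.0408 = 9411 m/s

v ≈ 9.41 km/s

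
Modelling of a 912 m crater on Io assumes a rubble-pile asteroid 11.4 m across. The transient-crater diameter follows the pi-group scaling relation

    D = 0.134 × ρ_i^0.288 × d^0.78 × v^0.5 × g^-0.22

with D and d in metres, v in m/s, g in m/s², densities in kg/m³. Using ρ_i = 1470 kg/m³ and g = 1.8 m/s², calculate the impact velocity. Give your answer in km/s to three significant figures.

Rearranging for v: v = [D / (0.134 · 1470^0.288 · 11.4^0.78 · 1.8^-0.22)]^(1/0.5).
1470^0.288 = 8.169
11.4^0.78 = 6.674
1.8^-0.22 = 0.8787
Denominator = 0.134 × 8.169 × 6.674 × 0.8787 = 6.419
D / 6.419 = 912 / 6.419 = 142.1
v = 142.1^(1/0.5) = 142.1^2 = 20192 m/s

v ≈ 20.2 km/s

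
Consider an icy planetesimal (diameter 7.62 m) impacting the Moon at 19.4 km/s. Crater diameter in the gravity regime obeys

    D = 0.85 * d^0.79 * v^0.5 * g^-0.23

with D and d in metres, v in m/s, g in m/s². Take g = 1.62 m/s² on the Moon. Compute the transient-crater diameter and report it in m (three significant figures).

D ≈ 527 m

In SI units: v = 19400 m/s.
d^0.79 = 7.62^0.79 = 4.974
v^0.5 = 19400^0.5 = 139.3
g^-0.23 = 1.62^-0.23 = 0.8950
D = 0.85 × 4.974 × 139.3 × 0.8950 = 527.1 m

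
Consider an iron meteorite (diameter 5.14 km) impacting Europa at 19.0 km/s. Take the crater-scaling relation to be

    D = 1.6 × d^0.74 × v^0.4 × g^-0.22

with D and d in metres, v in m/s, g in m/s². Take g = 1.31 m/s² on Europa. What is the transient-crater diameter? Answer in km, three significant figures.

In SI units: d = 5140 m, v = 19000 m/s.
d^0.74 = 5140^0.74 = 557.3
v^0.4 = 19000^0.4 = 51.46
g^-0.22 = 1.31^-0.22 = 0.9423
D = 1.6 × 557.3 × 51.46 × 0.9423 = 43238 m
   = 43.24 km

D ≈ 43.2 km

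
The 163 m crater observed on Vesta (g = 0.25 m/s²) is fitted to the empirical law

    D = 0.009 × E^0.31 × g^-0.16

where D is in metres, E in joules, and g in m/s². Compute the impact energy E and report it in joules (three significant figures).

E ≈ 2.66 × 10^13 J

Rearranging: E = [D / (0.009 · g^-0.16)]^(1/0.31).
g^-0.16 = 0.25^-0.16 = 1.248
D / (0.009 × 1.248) = 163 / (0.01123) = 1.451 × 10^4
E = (1.451 × 10^4)^3.2258 = 2.659 × 10^13 J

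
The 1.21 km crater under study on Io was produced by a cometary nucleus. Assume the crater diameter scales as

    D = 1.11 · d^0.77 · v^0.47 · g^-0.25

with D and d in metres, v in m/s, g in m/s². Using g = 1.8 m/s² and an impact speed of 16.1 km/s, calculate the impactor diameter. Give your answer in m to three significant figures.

d ≈ 28.8 m

Rearranging for d: d = [D / (1.11 · 16100^0.47 · 1.8^-0.25)]^(1/0.77).
D = 1210 m.
16100^0.47 = 94.89
1.8^-0.25 = 0.8633
Denominator = 1.11 × 94.89 × 0.8633 = 90.93
D / 90.93 = 1210 / 90.93 = 13.31
d = 13.31^(1/0.77) = 13.31^1.2987 = 28.84 m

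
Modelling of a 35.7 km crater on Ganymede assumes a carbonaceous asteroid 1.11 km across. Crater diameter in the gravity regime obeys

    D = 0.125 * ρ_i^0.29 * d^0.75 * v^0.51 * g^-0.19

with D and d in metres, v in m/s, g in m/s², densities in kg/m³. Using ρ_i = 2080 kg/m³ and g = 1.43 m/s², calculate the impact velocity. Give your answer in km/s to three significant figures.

Rearranging for v: v = [D / (0.125 · 2080^0.29 · 1110^0.75 · 1.43^-0.19)]^(1/0.51).
D = 35700 m.
2080^0.29 = 9.167
1110^0.75 = 192.3
1.43^-0.19 = 0.9343
Denominator = 0.125 × 9.167 × 192.3 × 0.9343 = 205.9
D / 205.9 = 35700 / 205.9 = 173.4
v = 173.4^(1/0.51) = 173.4^1.9608 = 24566 m/s

v ≈ 24.6 km/s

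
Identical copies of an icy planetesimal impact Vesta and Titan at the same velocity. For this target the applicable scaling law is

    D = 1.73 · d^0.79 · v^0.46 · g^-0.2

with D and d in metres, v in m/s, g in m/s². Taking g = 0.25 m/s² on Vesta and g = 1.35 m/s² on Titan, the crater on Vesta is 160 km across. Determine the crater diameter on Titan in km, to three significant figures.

D ≈ 114 km

All impactor-dependent factors cancel in the ratio, leaving D_Titan/D_Vesta = (g_Titan/g_Vesta)^-0.2.
(1.35/0.25)^-0.2 = 5.400^-0.2 = 0.7137
D_Titan = 0.7137 × 160 km = 114 km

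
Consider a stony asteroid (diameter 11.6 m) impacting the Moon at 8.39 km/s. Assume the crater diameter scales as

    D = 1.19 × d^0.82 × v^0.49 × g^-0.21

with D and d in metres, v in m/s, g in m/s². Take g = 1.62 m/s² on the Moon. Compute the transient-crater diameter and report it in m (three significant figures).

In SI units: v = 8390 m/s.
d^0.82 = 11.6^0.82 = 7.462
v^0.49 = 8390^0.49 = 83.68
g^-0.21 = 1.62^-0.21 = 0.9037
D = 1.19 × 7.462 × 83.68 × 0.9037 = 671.5 m

D ≈ 672 m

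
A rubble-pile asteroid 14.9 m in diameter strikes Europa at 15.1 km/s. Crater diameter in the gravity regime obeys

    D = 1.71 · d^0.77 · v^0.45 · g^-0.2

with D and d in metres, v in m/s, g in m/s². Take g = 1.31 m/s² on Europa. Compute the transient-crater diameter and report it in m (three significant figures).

D ≈ 985 m

In SI units: v = 15100 m/s.
d^0.77 = 14.9^0.77 = 8.005
v^0.45 = 15100^0.45 = 75.95
g^-0.2 = 1.31^-0.2 = 0.9474
D = 1.71 × 8.005 × 75.95 × 0.9474 = 985.0 m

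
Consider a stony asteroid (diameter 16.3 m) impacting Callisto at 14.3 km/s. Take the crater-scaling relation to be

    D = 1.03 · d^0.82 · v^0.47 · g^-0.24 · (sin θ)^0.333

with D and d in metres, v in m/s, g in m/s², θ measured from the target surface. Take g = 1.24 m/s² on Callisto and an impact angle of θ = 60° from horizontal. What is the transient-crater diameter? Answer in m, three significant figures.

In SI units: v = 14300 m/s.
d^0.82 = 16.3^0.82 = 9.863
v^0.47 = 14300^0.47 = 89.74
g^-0.24 = 1.24^-0.24 = 0.9497
(sin 60°)^0.333 = 0.8660^0.333 = 0.9532
D = 1.03 × 9.863 × 89.74 × 0.9497 × 0.9532 = 825.3 m

D ≈ 825 m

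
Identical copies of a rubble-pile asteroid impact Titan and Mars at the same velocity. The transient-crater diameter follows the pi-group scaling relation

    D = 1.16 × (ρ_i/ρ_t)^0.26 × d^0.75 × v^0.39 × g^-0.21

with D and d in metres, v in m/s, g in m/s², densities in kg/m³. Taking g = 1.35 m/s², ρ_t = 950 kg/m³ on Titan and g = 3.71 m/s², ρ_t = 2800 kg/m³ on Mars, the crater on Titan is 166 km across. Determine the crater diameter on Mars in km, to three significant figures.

D ≈ 101 km

The impactor-only factors (d, v, ρ_i) cancel in the ratio, leaving D_Mars/D_Titan = (g_Mars/g_Titan)^-0.21 · (ρ_t,Titan/ρ_t,Mars)^0.26.
(3.71/1.35)^-0.21 = 2.748^-0.21 = 0.8087
(950/2800)^0.26 = 0.3393^0.26 = 0.7550
Ratio = 0.8087 × 0.7550 = 0.6106
D_Mars = 0.6106 × 166 km = 101 km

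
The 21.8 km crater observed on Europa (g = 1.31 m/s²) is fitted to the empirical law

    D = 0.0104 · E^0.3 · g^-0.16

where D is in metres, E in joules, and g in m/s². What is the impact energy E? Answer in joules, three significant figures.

Rearranging: E = [D / (0.0104 · g^-0.16)]^(1/0.3).
D = 21800 m.
g^-0.16 = 1.31^-0.16 = 0.9577
D / (0.0104 × 0.9577) = 21800 / (9.960 × 10^-3) = 2.189 × 10^6
E = (2.189 × 10^6)^3.3333 = 1.361 × 10^21 J

E ≈ 1.36 × 10^21 J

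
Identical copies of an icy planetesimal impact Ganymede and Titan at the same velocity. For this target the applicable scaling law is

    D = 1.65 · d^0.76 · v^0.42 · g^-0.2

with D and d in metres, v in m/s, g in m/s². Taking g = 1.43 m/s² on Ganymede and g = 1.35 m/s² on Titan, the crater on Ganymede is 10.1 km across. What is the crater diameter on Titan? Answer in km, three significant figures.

D ≈ 10.2 km

All impactor-dependent factors cancel in the ratio, leaving D_Titan/D_Ganymede = (g_Titan/g_Ganymede)^-0.2.
(1.35/1.43)^-0.2 = 0.9441^-0.2 = 1.012
D_Titan = 1.012 × 10.1 km = 10.2 km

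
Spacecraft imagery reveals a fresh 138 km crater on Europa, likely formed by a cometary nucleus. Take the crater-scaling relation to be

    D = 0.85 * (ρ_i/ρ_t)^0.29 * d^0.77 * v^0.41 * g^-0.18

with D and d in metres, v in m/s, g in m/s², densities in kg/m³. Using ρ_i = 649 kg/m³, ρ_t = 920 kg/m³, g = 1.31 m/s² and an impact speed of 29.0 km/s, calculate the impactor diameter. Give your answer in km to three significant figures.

d ≈ 29.9 km

Rearranging for d: d = [D / (0.85 · (649/920)^0.29 · 29000^0.41 · 1.31^-0.18)]^(1/0.77).
D = 138000 m.
(649/920)^0.29 = 0.9038
29000^0.41 = 67.54
1.31^-0.18 = 0.9526
Denominator = 0.85 × 0.9038 × 67.54 × 0.9526 = 49.43
D / 49.43 = 138000 / 49.43 = 2792
d = 2792^(1/0.77) = 2792^1.2987 = 29868 m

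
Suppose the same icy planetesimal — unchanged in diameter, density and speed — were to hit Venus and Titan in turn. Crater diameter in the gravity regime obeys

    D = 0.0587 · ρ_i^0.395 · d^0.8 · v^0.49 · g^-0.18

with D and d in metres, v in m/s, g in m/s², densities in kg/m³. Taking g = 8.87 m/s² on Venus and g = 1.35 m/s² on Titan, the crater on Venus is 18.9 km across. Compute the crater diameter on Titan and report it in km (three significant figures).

D ≈ 26.5 km

All impactor-dependent factors cancel in the ratio, leaving D_Titan/D_Venus = (g_Titan/g_Venus)^-0.18.
(1.35/8.87)^-0.18 = 0.1522^-0.18 = 1.403
D_Titan = 1.403 × 18.9 km = 26.5 km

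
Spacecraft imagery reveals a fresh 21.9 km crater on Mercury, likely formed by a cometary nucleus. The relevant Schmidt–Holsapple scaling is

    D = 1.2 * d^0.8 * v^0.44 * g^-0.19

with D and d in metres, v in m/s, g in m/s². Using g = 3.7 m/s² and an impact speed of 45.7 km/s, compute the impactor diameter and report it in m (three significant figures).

d ≈ 792 m

Rearranging for d: d = [D / (1.2 · 45700^0.44 · 3.7^-0.19)]^(1/0.8).
D = 21900 m.
45700^0.44 = 112.3
3.7^-0.19 = 0.7799
Denominator = 1.2 × 112.3 × 0.7799 = 105.1
D / 105.1 = 21900 / 105.1 = 208.4
d = 208.4^(1/0.8) = 208.4^1.25 = 791.8 m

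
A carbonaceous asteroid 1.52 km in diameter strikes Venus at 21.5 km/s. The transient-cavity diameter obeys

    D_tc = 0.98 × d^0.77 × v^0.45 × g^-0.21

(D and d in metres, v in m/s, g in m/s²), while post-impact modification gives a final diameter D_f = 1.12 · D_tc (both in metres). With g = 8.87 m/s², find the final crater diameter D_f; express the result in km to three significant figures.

In SI: d = 1520 m, v = 21500 m/s.
d^0.77 = 1520^0.77 = 281.9
v^0.45 = 21500^0.45 = 89.04
g^-0.21 = 8.87^-0.21 = 0.6323
D_tc = 0.98 × 281.9 × 89.04 × 0.6323 = 15550 m
D_f = 1.12 × 15550 = 17416 m
     = 17.42 km

D_f ≈ 17.4 km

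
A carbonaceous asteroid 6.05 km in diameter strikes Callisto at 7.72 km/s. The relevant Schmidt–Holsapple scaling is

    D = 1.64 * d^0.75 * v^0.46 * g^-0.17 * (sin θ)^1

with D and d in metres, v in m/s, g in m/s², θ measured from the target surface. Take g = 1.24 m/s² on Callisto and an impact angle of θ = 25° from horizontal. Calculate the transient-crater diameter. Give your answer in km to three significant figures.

D ≈ 28.2 km

In SI units: d = 6050 m, v = 7720 m/s.
d^0.75 = 6050^0.75 = 686.0
v^0.46 = 7720^0.46 = 61.42
g^-0.17 = 1.24^-0.17 = 0.9641
(sin 25°)^1 = 0.4226^1 = 0.4226
D = 1.64 × 686.0 × 61.42 × 0.9641 × 0.4226 = 28153 m
   = 28.15 km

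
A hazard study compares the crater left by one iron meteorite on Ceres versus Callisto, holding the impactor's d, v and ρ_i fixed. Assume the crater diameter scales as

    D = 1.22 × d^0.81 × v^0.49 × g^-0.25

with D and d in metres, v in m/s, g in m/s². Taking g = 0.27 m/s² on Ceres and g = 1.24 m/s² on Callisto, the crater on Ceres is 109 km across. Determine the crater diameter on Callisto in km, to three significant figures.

D ≈ 74.5 km

All impactor-dependent factors cancel in the ratio, leaving D_Callisto/D_Ceres = (g_Callisto/g_Ceres)^-0.25.
(1.24/0.27)^-0.25 = 4.593^-0.25 = 0.6831
D_Callisto = 0.6831 × 109 km = 74.5 km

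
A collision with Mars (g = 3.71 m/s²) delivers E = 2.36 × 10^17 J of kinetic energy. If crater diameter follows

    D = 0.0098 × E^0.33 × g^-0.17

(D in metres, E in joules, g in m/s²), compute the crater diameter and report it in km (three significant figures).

E^0.33 = (2.36 × 10^17)^0.33 = 5.408 × 10^5
g^-0.17 = 3.71^-0.17 = 0.8002
D = 0.0098 × 5.408 × 10^5 × 0.8002 = 4241 m
   = 4.241 km

D ≈ 4.24 km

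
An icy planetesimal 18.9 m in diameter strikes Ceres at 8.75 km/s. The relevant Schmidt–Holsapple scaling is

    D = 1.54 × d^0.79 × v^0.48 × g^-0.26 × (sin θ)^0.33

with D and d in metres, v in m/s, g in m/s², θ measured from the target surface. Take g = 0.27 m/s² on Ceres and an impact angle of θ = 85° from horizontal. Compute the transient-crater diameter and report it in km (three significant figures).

In SI units: v = 8750 m/s.
d^0.79 = 18.9^0.79 = 10.20
v^0.48 = 8750^0.48 = 78.01
g^-0.26 = 0.27^-0.26 = 1.406
(sin 85°)^0.33 = 0.9962^0.33 = 0.9987
D = 1.54 × 10.20 × 78.01 × 1.406 × 0.9987 = 1721 m
   = 1.721 km

D ≈ 1.72 km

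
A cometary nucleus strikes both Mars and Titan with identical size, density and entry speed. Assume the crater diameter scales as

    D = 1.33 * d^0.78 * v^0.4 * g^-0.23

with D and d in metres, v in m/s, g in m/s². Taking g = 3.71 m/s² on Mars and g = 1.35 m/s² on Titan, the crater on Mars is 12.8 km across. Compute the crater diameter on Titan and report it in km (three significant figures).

D ≈ 16.2 km

All impactor-dependent factors cancel in the ratio, leaving D_Titan/D_Mars = (g_Titan/g_Mars)^-0.23.
(1.35/3.71)^-0.23 = 0.3639^-0.23 = 1.262
D_Titan = 1.262 × 12.8 km = 16.2 km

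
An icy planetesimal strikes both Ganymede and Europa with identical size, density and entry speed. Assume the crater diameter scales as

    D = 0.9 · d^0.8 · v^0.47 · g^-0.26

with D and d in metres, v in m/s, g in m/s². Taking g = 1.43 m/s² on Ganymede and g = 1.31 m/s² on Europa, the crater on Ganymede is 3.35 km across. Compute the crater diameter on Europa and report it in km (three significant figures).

All impactor-dependent factors cancel in the ratio, leaving D_Europa/D_Ganymede = (g_Europa/g_Ganymede)^-0.26.
(1.31/1.43)^-0.26 = 0.9161^-0.26 = 1.023
D_Europa = 1.023 × 3.35 km = 3.43 km

D ≈ 3.43 km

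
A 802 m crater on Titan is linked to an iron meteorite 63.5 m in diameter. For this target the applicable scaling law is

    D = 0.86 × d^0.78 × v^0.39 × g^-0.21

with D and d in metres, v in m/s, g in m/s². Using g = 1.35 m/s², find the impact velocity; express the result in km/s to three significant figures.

v ≈ 12.0 km/s

Rearranging for v: v = [D / (0.86 · 63.5^0.78 · 1.35^-0.21)]^(1/0.39).
63.5^0.78 = 25.48
1.35^-0.21 = 0.9389
Denominator = 0.86 × 25.48 × 0.9389 = 20.57
D / 20.57 = 802 / 20.57 = 38.99
v = 38.99^(1/0.39) = 38.99^2.5641 = 12005 m/s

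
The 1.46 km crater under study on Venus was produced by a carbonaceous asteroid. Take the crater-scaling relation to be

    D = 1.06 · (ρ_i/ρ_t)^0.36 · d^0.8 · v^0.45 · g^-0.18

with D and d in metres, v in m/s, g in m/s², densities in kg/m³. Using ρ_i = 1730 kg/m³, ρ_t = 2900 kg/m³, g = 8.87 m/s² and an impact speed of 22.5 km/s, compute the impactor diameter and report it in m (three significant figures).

Rearranging for d: d = [D / (1.06 · (1730/2900)^0.36 · 22500^0.45 · 8.87^-0.18)]^(1/0.8).
D = 1460 m.
(1730/2900)^0.36 = 0.8303
22500^0.45 = 90.88
8.87^-0.18 = 0.6751
Denominator = 1.06 × 0.8303 × 90.88 × 0.6751 = 54.00
D / 54.00 = 1460 / 54.00 = 27.04
d = 27.04^(1/0.8) = 27.04^1.25 = 61.66 m

d ≈ 61.7 m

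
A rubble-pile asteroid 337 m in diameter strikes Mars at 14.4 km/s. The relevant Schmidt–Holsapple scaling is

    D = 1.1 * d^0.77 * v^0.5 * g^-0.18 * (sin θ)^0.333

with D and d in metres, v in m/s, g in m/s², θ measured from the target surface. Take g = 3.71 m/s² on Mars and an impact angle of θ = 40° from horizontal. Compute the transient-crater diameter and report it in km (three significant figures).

D ≈ 7.95 km

In SI units: v = 14400 m/s.
d^0.77 = 337^0.77 = 88.36
v^0.5 = 14400^0.5 = 120.0
g^-0.18 = 3.71^-0.18 = 0.7898
(sin 40°)^0.333 = 0.6428^0.333 = 0.8632
D = 1.1 × 88.36 × 120.0 × 0.7898 × 0.8632 = 7952 m
   = 7.952 km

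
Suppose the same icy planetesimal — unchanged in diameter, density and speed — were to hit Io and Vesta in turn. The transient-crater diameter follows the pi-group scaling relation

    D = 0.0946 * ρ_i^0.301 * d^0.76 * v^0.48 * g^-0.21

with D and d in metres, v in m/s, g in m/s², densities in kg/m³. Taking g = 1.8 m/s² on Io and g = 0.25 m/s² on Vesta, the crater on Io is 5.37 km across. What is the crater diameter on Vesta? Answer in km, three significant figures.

D ≈ 8.13 km

All impactor-dependent factors cancel in the ratio, leaving D_Vesta/D_Io = (g_Vesta/g_Io)^-0.21.
(0.25/1.8)^-0.21 = 0.1389^-0.21 = 1.514
D_Vesta = 1.514 × 5.37 km = 8.13 km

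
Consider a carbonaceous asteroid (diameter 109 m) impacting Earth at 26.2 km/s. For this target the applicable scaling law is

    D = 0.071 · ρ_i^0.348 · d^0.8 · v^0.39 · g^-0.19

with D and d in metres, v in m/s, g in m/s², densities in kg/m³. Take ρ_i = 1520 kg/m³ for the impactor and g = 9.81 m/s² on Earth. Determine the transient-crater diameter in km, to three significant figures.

In SI units: v = 26200 m/s.
ρ_i^0.348 = 1520^0.348 = 12.80
d^0.8 = 109^0.8 = 42.65
v^0.39 = 26200^0.39 = 52.86
g^-0.19 = 9.81^-0.19 = 0.6480
D = 0.071 × 12.80 × 42.65 × 52.86 × 0.6480 = 1328 m
   = 1.328 km

D ≈ 1.33 km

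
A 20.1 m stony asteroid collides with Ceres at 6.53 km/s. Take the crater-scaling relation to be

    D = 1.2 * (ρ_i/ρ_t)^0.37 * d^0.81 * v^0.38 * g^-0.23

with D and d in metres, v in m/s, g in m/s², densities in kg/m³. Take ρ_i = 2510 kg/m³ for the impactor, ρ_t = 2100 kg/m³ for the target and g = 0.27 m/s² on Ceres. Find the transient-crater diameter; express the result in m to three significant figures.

In SI units: v = 6530 m/s.
(ρ_i/ρ_t)^0.37 = (2510/2100)^0.37 = 1.068
d^0.81 = 20.1^0.81 = 11.37
v^0.38 = 6530^0.38 = 28.16
g^-0.23 = 0.27^-0.23 = 1.351
D = 1.2 × 1.068 × 11.37 × 28.16 × 1.351 = 554.4 m

D ≈ 554 m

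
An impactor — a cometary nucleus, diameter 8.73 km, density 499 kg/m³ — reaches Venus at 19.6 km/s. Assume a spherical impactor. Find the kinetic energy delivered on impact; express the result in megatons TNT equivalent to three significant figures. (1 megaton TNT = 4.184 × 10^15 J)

E ≈ 7.98 × 10^6 Mt TNT

d = 8730 m; v = 19600 m/s.
Mass m = (π/6) ρ d³ = (π/6) × 499 × (8730)³ = 1.738 × 10^14 kg
E = ½ m v² = 0.5 × 1.738 × 10^14 × (19600)² = 3.338 × 10^22 J
   = 3.338 × 10^22 / 4.184×10^15 = 7.978 × 10^6 Mt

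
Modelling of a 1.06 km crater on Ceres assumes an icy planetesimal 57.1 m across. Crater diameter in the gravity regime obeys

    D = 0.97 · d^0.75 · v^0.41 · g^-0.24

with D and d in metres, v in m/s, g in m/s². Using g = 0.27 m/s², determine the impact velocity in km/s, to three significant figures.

Rearranging for v: v = [D / (0.97 · 57.1^0.75 · 0.27^-0.24)]^(1/0.41).
D = 1060 m.
57.1^0.75 = 20.77
0.27^-0.24 = 1.369
Denominator = 0.97 × 20.77 × 1.369 = 27.58
D / 27.58 = 1060 / 27.58 = 38.43
v = 38.43^(1/0.41) = 38.43^2.439 = 7328 m/s

v ≈ 7.33 km/s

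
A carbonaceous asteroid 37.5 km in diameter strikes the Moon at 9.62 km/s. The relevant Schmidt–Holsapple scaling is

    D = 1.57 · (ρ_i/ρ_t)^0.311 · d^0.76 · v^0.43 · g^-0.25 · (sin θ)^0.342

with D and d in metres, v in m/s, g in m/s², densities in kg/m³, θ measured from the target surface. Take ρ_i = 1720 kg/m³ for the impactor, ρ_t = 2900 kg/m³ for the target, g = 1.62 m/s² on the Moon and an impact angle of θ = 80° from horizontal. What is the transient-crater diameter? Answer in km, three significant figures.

D ≈ 182 km

In SI units: d = 37500 m, v = 9620 m/s.
(ρ_i/ρ_t)^0.311 = (1720/2900)^0.311 = 0.8500
d^0.76 = 37500^0.76 = 2994
v^0.43 = 9620^0.43 = 51.61
g^-0.25 = 1.62^-0.25 = 0.8864
(sin 80°)^0.342 = 0.9848^0.342 = 0.9948
D = 1.57 × 0.8500 × 2994 × 51.61 × 0.8864 × 0.9948 = 1.818 × 10^5 m
   = 181.8 km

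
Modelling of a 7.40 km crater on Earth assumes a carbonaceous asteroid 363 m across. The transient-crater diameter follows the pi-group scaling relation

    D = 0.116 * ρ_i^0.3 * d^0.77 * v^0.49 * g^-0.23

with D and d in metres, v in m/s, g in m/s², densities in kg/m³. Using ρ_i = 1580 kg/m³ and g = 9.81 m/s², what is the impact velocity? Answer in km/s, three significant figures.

Rearranging for v: v = [D / (0.116 · 1580^0.3 · 363^0.77 · 9.81^-0.23)]^(1/0.49).
D = 7400 m.
1580^0.3 = 9.112
363^0.77 = 93.57
9.81^-0.23 = 0.5914
Denominator = 0.116 × 9.112 × 93.57 × 0.5914 = 58.49
D / 58.49 = 7400 / 58.49 = 126.5
v = 126.5^(1/0.49) = 126.5^2.0408 = 19496 m/s

v ≈ 19.5 km/s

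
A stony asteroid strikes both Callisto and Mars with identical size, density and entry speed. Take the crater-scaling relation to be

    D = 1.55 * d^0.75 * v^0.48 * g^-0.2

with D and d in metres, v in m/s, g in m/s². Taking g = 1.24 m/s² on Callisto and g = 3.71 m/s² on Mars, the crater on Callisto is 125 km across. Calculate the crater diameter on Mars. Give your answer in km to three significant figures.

All impactor-dependent factors cancel in the ratio, leaving D_Mars/D_Callisto = (g_Mars/g_Callisto)^-0.2.
(3.71/1.24)^-0.2 = 2.992^-0.2 = 0.8032
D_Mars = 0.8032 × 125 km = 100 km

D ≈ 100 km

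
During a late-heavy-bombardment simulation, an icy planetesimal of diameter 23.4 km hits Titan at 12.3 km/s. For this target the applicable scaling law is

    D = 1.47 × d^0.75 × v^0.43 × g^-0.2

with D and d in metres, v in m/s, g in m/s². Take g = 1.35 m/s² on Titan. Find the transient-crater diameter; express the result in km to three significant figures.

D ≈ 150 km

In SI units: d = 23400 m, v = 12300 m/s.
d^0.75 = 23400^0.75 = 1892
v^0.43 = 12300^0.43 = 57.37
g^-0.2 = 1.35^-0.2 = 0.9417
D = 1.47 × 1892 × 57.37 × 0.9417 = 1.503 × 10^5 m
   = 150.3 km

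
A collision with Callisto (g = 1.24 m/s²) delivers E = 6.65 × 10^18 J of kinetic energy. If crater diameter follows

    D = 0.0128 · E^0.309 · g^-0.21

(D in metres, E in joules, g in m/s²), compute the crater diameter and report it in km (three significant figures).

E^0.309 = (6.65 × 10^18)^0.309 = 6.550 × 10^5
g^-0.21 = 1.24^-0.21 = 0.9558
D = 0.0128 × 6.550 × 10^5 × 0.9558 = 8013 m
   = 8.013 km

D ≈ 8.01 km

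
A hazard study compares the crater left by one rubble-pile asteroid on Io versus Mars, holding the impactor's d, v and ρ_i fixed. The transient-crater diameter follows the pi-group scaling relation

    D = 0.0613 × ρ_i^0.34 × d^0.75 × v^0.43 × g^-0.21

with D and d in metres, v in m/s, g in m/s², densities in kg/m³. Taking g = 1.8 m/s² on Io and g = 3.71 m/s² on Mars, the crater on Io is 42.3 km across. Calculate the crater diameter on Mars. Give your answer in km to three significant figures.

All impactor-dependent factors cancel in the ratio, leaving D_Mars/D_Io = (g_Mars/g_Io)^-0.21.
(3.71/1.8)^-0.21 = 2.061^-0.21 = 0.8591
D_Mars = 0.8591 × 42.3 km = 36.3 km

D ≈ 36.3 km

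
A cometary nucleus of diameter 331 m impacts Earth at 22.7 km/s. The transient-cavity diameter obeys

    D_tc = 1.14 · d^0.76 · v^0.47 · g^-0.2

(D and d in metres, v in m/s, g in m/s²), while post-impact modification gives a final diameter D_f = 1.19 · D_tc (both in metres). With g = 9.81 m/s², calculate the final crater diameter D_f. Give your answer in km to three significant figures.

v = 22700 m/s.
d^0.76 = 331^0.76 = 82.24
v^0.47 = 22700^0.47 = 111.5
g^-0.2 = 9.81^-0.2 = 0.6334
D_tc = 1.14 × 82.24 × 111.5 × 0.6334 = 6621 m
D_f = 1.19 × 6621 = 7879 m
     = 7.879 km

D_f ≈ 7.88 km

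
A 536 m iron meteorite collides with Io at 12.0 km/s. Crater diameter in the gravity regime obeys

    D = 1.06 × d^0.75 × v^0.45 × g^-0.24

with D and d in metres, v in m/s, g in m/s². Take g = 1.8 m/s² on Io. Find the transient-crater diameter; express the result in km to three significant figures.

D ≈ 7.02 km

In SI units: v = 12000 m/s.
d^0.75 = 536^0.75 = 111.4
v^0.45 = 12000^0.45 = 68.49
g^-0.24 = 1.8^-0.24 = 0.8684
D = 1.06 × 111.4 × 68.49 × 0.8684 = 7023 m
   = 7.023 km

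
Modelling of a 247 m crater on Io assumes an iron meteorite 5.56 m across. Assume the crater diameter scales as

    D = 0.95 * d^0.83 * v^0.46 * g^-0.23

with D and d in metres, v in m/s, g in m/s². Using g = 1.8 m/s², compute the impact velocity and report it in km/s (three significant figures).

v ≈ 10.8 km/s

Rearranging for v: v = [D / (0.95 · 5.56^0.83 · 1.8^-0.23)]^(1/0.46).
5.56^0.83 = 4.153
1.8^-0.23 = 0.8735
Denominator = 0.95 × 4.153 × 0.8735 = 3.446
D / 3.446 = 247 / 3.446 = 71.68
v = 71.68^(1/0.46) = 71.68^2.1739 = 10801 m/s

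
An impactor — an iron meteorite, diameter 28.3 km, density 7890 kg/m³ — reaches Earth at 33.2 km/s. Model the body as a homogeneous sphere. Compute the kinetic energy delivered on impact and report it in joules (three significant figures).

d = 28300 m; v = 33200 m/s.
Mass m = (π/6) ρ d³ = (π/6) × 7890 × (28300)³ = 9.363 × 10^16 kg
E = ½ m v² = 0.5 × 9.363 × 10^16 × (33200)² = 5.160 × 10^25 J

E ≈ 5.16 × 10^25 J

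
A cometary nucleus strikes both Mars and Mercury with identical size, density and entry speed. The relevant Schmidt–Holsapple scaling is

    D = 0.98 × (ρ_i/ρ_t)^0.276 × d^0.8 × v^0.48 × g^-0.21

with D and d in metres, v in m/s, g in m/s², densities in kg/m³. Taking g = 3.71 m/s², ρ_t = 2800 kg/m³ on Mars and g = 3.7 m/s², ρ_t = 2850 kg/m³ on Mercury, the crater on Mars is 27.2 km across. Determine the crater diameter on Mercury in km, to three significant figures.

D ≈ 27.1 km

The impactor-only factors (d, v, ρ_i) cancel in the ratio, leaving D_Mercury/D_Mars = (g_Mercury/g_Mars)^-0.21 · (ρ_t,Mars/ρ_t,Mercury)^0.276.
(3.7/3.71)^-0.21 = 0.9973^-0.21 = 1.001
(2800/2850)^0.276 = 0.9825^0.276 = 0.9951
Ratio = 1.001 × 0.9951 = 0.9961
D_Mercury = 0.9961 × 27.2 km = 27.1 km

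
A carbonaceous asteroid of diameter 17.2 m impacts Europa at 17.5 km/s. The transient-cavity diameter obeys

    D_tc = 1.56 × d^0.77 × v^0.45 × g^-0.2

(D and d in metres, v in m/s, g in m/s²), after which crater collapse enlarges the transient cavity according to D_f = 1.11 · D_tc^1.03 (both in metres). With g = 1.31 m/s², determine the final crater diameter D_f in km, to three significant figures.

v = 17500 m/s.
d^0.77 = 17.2^0.77 = 8.940
v^0.45 = 17500^0.45 = 81.16
g^-0.2 = 1.31^-0.2 = 0.9474
D_tc = 1.56 × 8.940 × 81.16 × 0.9474 = 1072 m
D_f = 1.11 × (1072)^1.03 = 1467 m
     = 1.467 km

D_f ≈ 1.47 km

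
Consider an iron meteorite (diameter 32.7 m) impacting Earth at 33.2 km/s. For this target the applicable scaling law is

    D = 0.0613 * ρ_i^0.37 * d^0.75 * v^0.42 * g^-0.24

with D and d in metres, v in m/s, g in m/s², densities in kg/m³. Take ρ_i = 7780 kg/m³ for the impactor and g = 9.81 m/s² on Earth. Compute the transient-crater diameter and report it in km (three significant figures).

In SI units: v = 33200 m/s.
ρ_i^0.37 = 7780^0.37 = 27.52
d^0.75 = 32.7^0.75 = 13.67
v^0.42 = 33200^0.42 = 79.23
g^-0.24 = 9.81^-0.24 = 0.5781
D = 0.0613 × 27.52 × 13.67 × 79.23 × 0.5781 = 1056 m
   = 1.056 km

D ≈ 1.06 km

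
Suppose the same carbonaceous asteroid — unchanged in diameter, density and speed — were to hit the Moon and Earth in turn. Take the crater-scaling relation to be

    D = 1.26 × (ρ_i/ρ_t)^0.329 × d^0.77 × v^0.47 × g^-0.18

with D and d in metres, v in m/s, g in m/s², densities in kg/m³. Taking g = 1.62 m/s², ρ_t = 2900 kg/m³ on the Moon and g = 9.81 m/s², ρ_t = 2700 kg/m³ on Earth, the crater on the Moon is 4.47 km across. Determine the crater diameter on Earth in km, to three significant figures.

D ≈ 3.31 km

The impactor-only factors (d, v, ρ_i) cancel in the ratio, leaving D_Earth/D_Moon = (g_Earth/g_Moon)^-0.18 · (ρ_t,Moon/ρ_t,Earth)^0.329.
(9.81/1.62)^-0.18 = 6.056^-0.18 = 0.7231
(2900/2700)^0.329 = 1.074^0.329 = 1.024
Ratio = 0.7231 × 1.024 = 0.7405
D_Earth = 0.7405 × 4.47 km = 3.31 km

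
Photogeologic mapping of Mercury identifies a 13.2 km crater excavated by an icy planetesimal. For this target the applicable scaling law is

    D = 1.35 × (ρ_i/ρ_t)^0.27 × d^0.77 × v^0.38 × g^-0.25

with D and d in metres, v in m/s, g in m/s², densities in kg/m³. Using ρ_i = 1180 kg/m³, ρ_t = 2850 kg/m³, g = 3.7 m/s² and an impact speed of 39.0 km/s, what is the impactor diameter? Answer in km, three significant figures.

d ≈ 1.72 km

Rearranging for d: d = [D / (1.35 · (1180/2850)^0.27 · 39000^0.38 · 3.7^-0.25)]^(1/0.77).
D = 13200 m.
(1180/2850)^0.27 = 0.7881
39000^0.38 = 55.54
3.7^-0.25 = 0.7210
Denominator = 1.35 × 0.7881 × 55.54 × 0.7210 = 42.60
D / 42.60 = 13200 / 42.60 = 309.9
d = 309.9^(1/0.77) = 309.9^1.2987 = 1719 m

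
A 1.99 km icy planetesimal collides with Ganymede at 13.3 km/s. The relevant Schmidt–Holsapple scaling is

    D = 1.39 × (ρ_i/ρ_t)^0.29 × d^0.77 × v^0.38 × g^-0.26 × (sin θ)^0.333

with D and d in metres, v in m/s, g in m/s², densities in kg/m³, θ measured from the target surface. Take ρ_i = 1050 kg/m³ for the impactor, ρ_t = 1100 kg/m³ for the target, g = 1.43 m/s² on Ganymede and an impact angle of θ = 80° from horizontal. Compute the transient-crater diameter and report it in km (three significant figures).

D ≈ 15.9 km

In SI units: d = 1990 m, v = 13300 m/s.
(ρ_i/ρ_t)^0.29 = (1050/1100)^0.29 = 0.9866
d^0.77 = 1990^0.77 = 346.8
v^0.38 = 13300^0.38 = 36.90
g^-0.26 = 1.43^-0.26 = 0.9112
(sin 80°)^0.333 = 0.9848^0.333 = 0.9949
D = 1.39 × 0.9866 × 346.8 × 36.90 × 0.9112 × 0.9949 = 15909 m
   = 15.91 km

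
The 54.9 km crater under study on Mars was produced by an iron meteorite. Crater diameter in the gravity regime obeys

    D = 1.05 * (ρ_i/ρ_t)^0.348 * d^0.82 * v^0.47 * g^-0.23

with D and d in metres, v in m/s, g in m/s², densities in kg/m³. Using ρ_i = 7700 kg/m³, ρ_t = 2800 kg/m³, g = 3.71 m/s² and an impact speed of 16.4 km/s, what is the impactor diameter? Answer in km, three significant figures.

d ≈ 2.05 km

Rearranging for d: d = [D / (1.05 · (7700/2800)^0.348 · 16400^0.47 · 3.71^-0.23)]^(1/0.82).
D = 54900 m.
(7700/2800)^0.348 = 1.422
16400^0.47 = 95.71
3.71^-0.23 = 0.7397
Denominator = 1.05 × 1.422 × 95.71 × 0.7397 = 105.7
D / 105.7 = 54900 / 105.7 = 519.4
d = 519.4^(1/0.82) = 519.4^1.2195 = 2049 m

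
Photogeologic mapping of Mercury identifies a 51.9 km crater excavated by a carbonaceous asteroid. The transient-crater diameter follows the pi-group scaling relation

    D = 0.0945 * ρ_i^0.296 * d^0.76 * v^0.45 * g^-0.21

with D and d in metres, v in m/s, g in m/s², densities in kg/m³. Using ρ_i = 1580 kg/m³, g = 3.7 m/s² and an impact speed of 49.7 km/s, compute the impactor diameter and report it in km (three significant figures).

Rearranging for d: d = [D / (0.0945 · 1580^0.296 · 49700^0.45 · 3.7^-0.21)]^(1/0.76).
D = 51900 m.
1580^0.296 = 8.847
49700^0.45 = 129.8
3.7^-0.21 = 0.7598
Denominator = 0.0945 × 8.847 × 129.8 × 0.7598 = 82.45
D / 82.45 = 51900 / 82.45 = 629.5
d = 629.5^(1/0.76) = 629.5^1.3158 = 4819 m

d ≈ 4.82 km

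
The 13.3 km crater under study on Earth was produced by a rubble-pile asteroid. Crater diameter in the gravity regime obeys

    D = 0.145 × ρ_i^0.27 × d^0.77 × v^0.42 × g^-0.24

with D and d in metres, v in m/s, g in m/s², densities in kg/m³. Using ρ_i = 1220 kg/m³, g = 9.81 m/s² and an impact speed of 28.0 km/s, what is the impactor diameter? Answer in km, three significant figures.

d ≈ 1.76 km

Rearranging for d: d = [D / (0.145 · 1220^0.27 · 28000^0.42 · 9.81^-0.24)]^(1/0.77).
D = 13300 m.
1220^0.27 = 6.813
28000^0.42 = 73.76
9.81^-0.24 = 0.5781
Denominator = 0.145 × 6.813 × 73.76 × 0.5781 = 42.12
D / 42.12 = 13300 / 42.12 = 315.8
d = 315.8^(1/0.77) = 315.8^1.2987 = 1762 m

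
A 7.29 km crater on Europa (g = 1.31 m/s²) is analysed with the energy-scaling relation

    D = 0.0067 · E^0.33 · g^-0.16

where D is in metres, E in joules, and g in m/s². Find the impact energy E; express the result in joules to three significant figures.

E ≈ 2.24 × 10^18 J

Rearranging: E = [D / (0.0067 · g^-0.16)]^(1/0.33).
D = 7290 m.
g^-0.16 = 1.31^-0.16 = 0.9577
D / (0.0067 × 0.9577) = 7290 / (6.417 × 10^-3) = 1.136 × 10^6
E = (1.136 × 10^6)^3.0303 = 2.237 × 10^18 J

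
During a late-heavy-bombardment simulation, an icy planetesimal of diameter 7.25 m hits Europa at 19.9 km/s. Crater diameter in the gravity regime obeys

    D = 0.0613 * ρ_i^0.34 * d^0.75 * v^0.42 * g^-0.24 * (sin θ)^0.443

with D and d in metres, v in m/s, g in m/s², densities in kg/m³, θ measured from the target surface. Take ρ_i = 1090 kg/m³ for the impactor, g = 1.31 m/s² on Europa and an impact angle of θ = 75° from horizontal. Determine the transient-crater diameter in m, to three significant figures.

In SI units: v = 19900 m/s.
ρ_i^0.34 = 1090^0.34 = 10.78
d^0.75 = 7.25^0.75 = 4.418
v^0.42 = 19900^0.42 = 63.90
g^-0.24 = 1.31^-0.24 = 0.9372
(sin 75°)^0.443 = 0.9659^0.443 = 0.9847
D = 0.0613 × 10.78 × 4.418 × 63.90 × 0.9372 × 0.9847 = 172.2 m

D ≈ 172 m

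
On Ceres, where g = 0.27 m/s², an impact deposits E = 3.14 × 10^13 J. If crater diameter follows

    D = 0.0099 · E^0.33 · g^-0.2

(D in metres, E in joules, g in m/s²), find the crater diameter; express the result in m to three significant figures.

E^0.33 = (3.14 × 10^13)^0.33 = 2.844 × 10^4
g^-0.2 = 0.27^-0.2 = 1.299
D = 0.0099 × 2.844 × 10^4 × 1.299 = 365.7 m

D ≈ 366 m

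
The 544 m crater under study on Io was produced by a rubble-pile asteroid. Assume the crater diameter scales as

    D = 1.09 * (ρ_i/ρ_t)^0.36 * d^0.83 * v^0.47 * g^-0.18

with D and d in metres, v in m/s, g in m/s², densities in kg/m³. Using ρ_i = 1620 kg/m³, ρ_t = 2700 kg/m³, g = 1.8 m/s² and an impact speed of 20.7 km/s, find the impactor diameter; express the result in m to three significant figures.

Rearranging for d: d = [D / (1.09 · (1620/2700)^0.36 · 20700^0.47 · 1.8^-0.18)]^(1/0.83).
(1620/2700)^0.36 = 0.8320
20700^0.47 = 106.8
1.8^-0.18 = 0.8996
Denominator = 1.09 × 0.8320 × 106.8 × 0.8996 = 87.13
D / 87.13 = 544 / 87.13 = 6.244
d = 6.244^(1/0.83) = 6.244^1.2048 = 9.086 m

d ≈ 9.09 m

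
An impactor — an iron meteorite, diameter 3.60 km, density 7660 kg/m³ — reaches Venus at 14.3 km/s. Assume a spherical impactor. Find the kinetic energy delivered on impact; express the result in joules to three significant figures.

E ≈ 1.91 × 10^22 J

d = 3600 m; v = 14300 m/s.
Mass m = (π/6) ρ d³ = (π/6) × 7660 × (3600)³ = 1.871 × 10^14 kg
E = ½ m v² = 0.5 × 1.871 × 10^14 × (14300)² = 1.913 × 10^22 J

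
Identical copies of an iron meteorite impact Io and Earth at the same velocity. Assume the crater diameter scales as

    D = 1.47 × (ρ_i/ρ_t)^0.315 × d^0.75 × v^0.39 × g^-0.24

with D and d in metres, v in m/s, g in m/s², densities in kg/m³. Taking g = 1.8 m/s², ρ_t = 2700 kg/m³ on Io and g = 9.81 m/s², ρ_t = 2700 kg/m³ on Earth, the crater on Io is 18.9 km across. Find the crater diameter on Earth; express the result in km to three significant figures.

The impactor-only factors (d, v, ρ_i) cancel in the ratio, leaving D_Earth/D_Io = (g_Earth/g_Io)^-0.24 · (ρ_t,Io/ρ_t,Earth)^0.315.
(9.81/1.8)^-0.24 = 5.450^-0.24 = 0.6657
(2700/2700)^0.315 = 1.000^0.315 = 1.000
Ratio = 0.6657 × 1.000 = 0.6657
D_Earth = 0.6657 × 18.9 km = 12.6 km

D ≈ 12.6 km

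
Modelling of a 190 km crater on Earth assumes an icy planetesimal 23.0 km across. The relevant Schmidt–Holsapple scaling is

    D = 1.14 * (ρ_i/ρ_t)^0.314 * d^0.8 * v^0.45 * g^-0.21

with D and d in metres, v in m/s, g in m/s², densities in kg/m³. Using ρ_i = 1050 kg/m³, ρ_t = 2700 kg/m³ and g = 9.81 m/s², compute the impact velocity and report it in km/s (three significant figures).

v ≈ 39.7 km/s

Rearranging for v: v = [D / (1.14 · (1050/2700)^0.314 · 23000^0.8 · 9.81^-0.21)]^(1/0.45).
D = 190000 m.
(1050/2700)^0.314 = 0.7434
23000^0.8 = 3086
9.81^-0.21 = 0.6191
Denominator = 1.14 × 0.7434 × 3086 × 0.6191 = 1619
D / 1619 = 190000 / 1619 = 117.4
v = 117.4^(1/0.45) = 117.4^2.2222 = 39739 m/s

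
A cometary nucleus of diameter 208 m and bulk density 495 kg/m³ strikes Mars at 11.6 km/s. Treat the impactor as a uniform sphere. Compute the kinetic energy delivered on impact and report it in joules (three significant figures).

v = 11600 m/s.
Mass m = (π/6) ρ d³ = (π/6) × 495 × (208)³ = 2.332 × 10^9 kg
E = ½ m v² = 0.5 × 2.332 × 10^9 × (11600)² = 1.569 × 10^17 J

E ≈ 1.57 × 10^17 J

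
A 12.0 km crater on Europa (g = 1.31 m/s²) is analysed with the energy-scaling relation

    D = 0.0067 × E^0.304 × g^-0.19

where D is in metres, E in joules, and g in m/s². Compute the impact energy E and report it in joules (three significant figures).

Rearranging: E = [D / (0.0067 · g^-0.19)]^(1/0.304).
D = 12000 m.
g^-0.19 = 1.31^-0.19 = 0.9500
D / (0.0067 × 0.9500) = 12000 / (6.365 × 10^-3) = 1.885 × 10^6
E = (1.885 × 10^6)^3.2895 = 4.392 × 10^20 J

E ≈ 4.39 × 10^20 J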